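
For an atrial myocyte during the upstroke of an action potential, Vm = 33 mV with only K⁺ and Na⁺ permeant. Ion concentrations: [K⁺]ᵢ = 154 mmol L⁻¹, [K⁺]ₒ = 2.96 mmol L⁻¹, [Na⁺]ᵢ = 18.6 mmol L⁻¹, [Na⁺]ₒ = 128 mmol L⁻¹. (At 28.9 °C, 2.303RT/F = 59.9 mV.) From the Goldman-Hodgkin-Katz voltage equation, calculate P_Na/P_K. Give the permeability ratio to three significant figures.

8.80

Let α = P_Na/P_K. GHK: Vm = 59.9·log₁₀[(Kₒ + α·Naₒ)/(Kᵢ + α·Naᵢ)].
10^(Vm/59.9) = 10^(33.0/59.9) = 3.5556
So 3.5556·(Kᵢ + α·Naᵢ) = Kₒ + α·Naₒ → α = (3.5556·154.0 − 2.96) / (128.0 − 3.5556·18.6)
α = (547.6 − 2.96) / (128.0 − 66.13) = 544.6/61.87 = 8.803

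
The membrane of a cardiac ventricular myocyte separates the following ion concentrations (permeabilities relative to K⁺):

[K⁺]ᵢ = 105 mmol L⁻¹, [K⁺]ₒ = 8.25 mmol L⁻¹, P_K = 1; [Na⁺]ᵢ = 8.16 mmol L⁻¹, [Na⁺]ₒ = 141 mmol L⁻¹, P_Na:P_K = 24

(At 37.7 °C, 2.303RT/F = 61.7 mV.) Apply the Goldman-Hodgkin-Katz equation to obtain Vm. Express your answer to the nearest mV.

Vm = 61.7 · log₁₀[(Σ P·[cation]ₒ + Σ P·[anion]ᵢ) / (Σ P·[cation]ᵢ + Σ P·[anion]ₒ)]
Numerator = 1×8.25 + 24×141 = 3392
Denominator = 1×105 + 24×8.16 = 300.8
Vm = 61.7 · log₁₀(11.276) = 61.7 × (1.0522) = 64.92 mV

65 mV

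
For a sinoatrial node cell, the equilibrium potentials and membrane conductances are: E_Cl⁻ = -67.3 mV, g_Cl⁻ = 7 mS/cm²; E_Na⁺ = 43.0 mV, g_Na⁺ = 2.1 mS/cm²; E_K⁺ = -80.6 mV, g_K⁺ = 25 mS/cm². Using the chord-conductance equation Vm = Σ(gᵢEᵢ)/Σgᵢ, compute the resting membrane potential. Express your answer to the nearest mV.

Σ gᵢEᵢ = 7·(-67.3) + 2.1·(43.0) + 25·(-80.6) = -2395.80
Σ gᵢ = 7 + 2.1 + 25 = 34.1
Vm = -2395.80 / 34.1 = -70.26 mV

-70 mV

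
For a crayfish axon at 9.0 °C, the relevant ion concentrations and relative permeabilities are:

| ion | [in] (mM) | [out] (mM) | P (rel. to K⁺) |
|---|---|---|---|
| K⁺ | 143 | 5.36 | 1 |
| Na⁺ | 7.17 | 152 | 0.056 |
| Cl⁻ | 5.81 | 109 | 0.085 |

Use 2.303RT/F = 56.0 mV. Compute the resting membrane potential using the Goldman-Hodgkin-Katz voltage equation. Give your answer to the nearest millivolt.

-57 mV

Vm = 56.0 · log₁₀[(Σ P·[cation]ₒ + Σ P·[anion]ᵢ) / (Σ P·[cation]ᵢ + Σ P·[anion]ₒ)]
Numerator = 1×5.36 + 0.056×152 + 0.085×5.81 = 14.37
Denominator = 1×143 + 0.056×7.17 + 0.085×109 = 152.7
Vm = 56.0 · log₁₀(0.0941) = 56.0 × (-1.0264) = -57.48 mV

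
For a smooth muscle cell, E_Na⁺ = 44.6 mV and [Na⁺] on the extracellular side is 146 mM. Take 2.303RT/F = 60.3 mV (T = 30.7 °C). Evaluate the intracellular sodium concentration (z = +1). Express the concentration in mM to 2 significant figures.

27 mM

Nernst: E = (60.3/1) · log₁₀([out]/[in]), so log₁₀([out]/[in]) = 44.6 × 1 / 60.3 = 0.7396.
[out]/[in] = 10^(0.7396) = 5.491.
[in] = 146 / 5.491 = 26.59 mM.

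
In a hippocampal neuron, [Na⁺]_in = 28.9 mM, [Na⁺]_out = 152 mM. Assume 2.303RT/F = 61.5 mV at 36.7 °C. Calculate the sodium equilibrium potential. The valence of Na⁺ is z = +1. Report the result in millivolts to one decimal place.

44.3 mV

E = (61.5/z) · log₁₀([Na⁺]_out/[Na⁺]_in) with z = +1.
= (61.5/1) · log₁₀(152/28.9) = 61.50 · log₁₀(5.26)
= 61.50 · (0.7209) = 44.34 mV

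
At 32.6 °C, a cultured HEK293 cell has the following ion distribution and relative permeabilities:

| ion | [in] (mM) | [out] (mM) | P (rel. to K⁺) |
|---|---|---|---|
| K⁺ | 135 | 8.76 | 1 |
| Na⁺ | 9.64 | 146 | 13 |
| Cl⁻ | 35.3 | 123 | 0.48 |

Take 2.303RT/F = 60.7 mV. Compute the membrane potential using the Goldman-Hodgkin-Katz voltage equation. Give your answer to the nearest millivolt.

47 mV

Vm = 60.7 · log₁₀[(Σ P·[cation]ₒ + Σ P·[anion]ᵢ) / (Σ P·[cation]ᵢ + Σ P·[anion]ₒ)]
Numerator = 1×8.76 + 13×146 + 0.48×35.3 = 1924
Denominator = 1×135 + 13×9.64 + 0.48×123 = 319.4
Vm = 60.7 · log₁₀(6.0236) = 60.7 × (0.7799) = 47.34 mV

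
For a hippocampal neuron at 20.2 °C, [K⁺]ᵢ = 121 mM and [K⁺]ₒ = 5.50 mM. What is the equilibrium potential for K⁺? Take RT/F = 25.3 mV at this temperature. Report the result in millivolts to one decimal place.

-78.2 mV

E = (25.3/z) · ln([K⁺]_out/[K⁺]_in) with z = +1.
= (25.3/1) · ln(5.50/121) = 25.30 · ln(0.04545)
= 25.30 · (-3.0910) = -78.20 mV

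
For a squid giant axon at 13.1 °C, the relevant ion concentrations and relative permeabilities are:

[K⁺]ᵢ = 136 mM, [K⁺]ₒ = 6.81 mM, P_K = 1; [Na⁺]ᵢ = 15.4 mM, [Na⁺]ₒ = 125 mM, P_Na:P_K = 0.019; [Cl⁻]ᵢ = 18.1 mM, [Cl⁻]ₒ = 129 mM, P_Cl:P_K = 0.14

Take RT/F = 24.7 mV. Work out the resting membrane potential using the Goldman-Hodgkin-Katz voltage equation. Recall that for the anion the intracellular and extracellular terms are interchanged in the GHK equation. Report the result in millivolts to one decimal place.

Vm = 24.7 · ln[(Σ P·[cation]ₒ + Σ P·[anion]ᵢ) / (Σ P·[cation]ᵢ + Σ P·[anion]ₒ)]
Numerator = 1×6.81 + 0.019×125 + 0.14×18.1 = 11.72
Denominator = 1×136 + 0.019×15.4 + 0.14×129 = 154.4
Vm = 24.7 · ln(0.075924) = 24.7 × (-2.5780) = -63.68 mV

-63.7 mV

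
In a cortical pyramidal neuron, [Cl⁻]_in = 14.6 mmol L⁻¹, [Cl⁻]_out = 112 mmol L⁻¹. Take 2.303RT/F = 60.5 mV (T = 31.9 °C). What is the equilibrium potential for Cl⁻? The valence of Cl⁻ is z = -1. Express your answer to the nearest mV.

-54 mV

E = (60.5/z) · log₁₀([Cl⁻]_out/[Cl⁻]_in) with z = -1.
For an anion, dividing by z = -1 reverses the sign.
= (60.5/-1) · log₁₀(112/14.6) = -60.50 · log₁₀(7.671)
= -60.50 · (0.8849) = -53.53 mV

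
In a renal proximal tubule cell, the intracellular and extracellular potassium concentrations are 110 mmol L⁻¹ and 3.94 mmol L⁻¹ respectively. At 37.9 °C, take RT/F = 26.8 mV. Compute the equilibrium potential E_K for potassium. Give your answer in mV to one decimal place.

E = (26.8/z) · ln([K⁺]_out/[K⁺]_in) with z = +1.
= (26.8/1) · ln(3.94/110) = 26.80 · ln(0.03582)
= 26.80 · (-3.3293) = -89.23 mV

-89.2 mV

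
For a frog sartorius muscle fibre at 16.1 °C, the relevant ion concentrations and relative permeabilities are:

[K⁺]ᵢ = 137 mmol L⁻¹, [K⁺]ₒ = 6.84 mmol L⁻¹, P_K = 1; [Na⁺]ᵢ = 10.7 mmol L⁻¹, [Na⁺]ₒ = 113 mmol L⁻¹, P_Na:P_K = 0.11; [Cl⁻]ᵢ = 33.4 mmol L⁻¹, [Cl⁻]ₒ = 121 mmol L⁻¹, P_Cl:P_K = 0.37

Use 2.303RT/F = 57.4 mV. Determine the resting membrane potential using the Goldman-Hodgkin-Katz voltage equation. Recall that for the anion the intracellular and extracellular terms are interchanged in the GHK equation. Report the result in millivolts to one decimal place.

-43.8 mV

Vm = 57.4 · log₁₀[(Σ P·[cation]ₒ + Σ P·[anion]ᵢ) / (Σ P·[cation]ᵢ + Σ P·[anion]ₒ)]
Numerator = 1×6.84 + 0.11×113 + 0.37×33.4 = 31.63
Denominator = 1×137 + 0.11×10.7 + 0.37×121 = 182.9
Vm = 57.4 · log₁₀(0.17288) = 57.4 × (-0.7623) = -43.75 mV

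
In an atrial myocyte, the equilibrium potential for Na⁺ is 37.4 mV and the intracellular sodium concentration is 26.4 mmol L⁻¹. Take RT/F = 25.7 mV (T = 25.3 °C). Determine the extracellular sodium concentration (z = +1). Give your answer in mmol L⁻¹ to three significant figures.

113 mmol L⁻¹

Nernst: E = (25.7/1) · ln([out]/[in]), so ln([out]/[in]) = 37.4 × 1 / 25.7 = 1.4553.
[out]/[in] = e^(1.4553) = 4.286.
[out] = 4.286 × 26.4 = 113.1 mmol L⁻¹.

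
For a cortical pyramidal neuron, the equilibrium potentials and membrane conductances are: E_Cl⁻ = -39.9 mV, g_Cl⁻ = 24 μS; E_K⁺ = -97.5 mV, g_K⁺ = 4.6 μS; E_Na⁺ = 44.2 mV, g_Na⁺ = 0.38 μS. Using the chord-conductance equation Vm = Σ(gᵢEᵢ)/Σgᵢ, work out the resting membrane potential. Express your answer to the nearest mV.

-48 mV

Σ gᵢEᵢ = 24·(-39.9) + 4.6·(-97.5) + 0.38·(44.2) = -1389.30
Σ gᵢ = 24 + 4.6 + 0.38 = 28.98
Vm = -1389.30 / 28.98 = -47.94 mV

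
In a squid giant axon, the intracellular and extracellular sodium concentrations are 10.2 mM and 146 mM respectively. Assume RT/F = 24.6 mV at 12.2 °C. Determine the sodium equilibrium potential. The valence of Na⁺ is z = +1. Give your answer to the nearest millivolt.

65 mV

E = (24.6/z) · ln([Na⁺]_out/[Na⁺]_in) with z = +1.
= (24.6/1) · ln(146/10.2) = 24.60 · ln(14.31)
= 24.60 · (2.6612) = 65.47 mV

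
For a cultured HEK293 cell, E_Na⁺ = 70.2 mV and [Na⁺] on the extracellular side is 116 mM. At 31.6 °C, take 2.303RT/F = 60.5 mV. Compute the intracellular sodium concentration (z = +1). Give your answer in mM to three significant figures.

8.02 mM

Nernst: E = (60.5/1) · log₁₀([out]/[in]), so log₁₀([out]/[in]) = 70.2 × 1 / 60.5 = 1.1603.
[out]/[in] = 10^(1.1603) = 14.47.
[in] = 116 / 14.47 = 8.019 mM.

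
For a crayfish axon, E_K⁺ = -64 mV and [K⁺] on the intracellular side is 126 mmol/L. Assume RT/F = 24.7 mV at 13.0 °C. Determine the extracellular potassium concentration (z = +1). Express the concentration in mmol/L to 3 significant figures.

9.44 mmol/L

Nernst: E = (24.7/1) · ln([out]/[in]), so ln([out]/[in]) = -64.0 × 1 / 24.7 = -2.5911.
[out]/[in] = e^(-2.5911) = 0.07494.
[out] = 0.07494 × 126 = 9.442 mmol/L.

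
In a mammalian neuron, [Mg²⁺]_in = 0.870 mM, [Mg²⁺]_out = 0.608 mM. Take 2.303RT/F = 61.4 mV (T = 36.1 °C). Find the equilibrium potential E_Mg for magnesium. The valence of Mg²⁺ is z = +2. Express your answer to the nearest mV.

E = (61.4/z) · log₁₀([Mg²⁺]_out/[Mg²⁺]_in) with z = +2.
= (61.4/2) · log₁₀(0.608/0.870) = 30.70 · log₁₀(0.6989)
= 30.70 · (-0.1556) = -4.78 mV

-5 mV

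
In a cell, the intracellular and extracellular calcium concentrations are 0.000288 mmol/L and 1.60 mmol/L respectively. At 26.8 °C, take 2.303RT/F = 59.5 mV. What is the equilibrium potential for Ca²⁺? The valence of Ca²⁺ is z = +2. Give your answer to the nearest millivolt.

111 mV

E = (59.5/z) · log₁₀([Ca²⁺]_out/[Ca²⁺]_in) with z = +2.
= (59.5/2) · log₁₀(1.60/0.000288) = 29.75 · log₁₀(5556)
= 29.75 · (3.7447) = 111.41 mV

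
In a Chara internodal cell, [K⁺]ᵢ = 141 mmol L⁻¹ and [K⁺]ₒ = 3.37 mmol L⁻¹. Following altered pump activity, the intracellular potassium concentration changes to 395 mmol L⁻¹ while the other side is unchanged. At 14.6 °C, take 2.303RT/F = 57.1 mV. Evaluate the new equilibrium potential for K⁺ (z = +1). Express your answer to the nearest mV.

-118 mV

After the shift: [K⁺]_out = 3.37, [K⁺]_in = 395 mmol L⁻¹.
E_new = (57.1/1)·log₁₀(3.37/395) = 57.10 · (-2.0690) = -118.14 mV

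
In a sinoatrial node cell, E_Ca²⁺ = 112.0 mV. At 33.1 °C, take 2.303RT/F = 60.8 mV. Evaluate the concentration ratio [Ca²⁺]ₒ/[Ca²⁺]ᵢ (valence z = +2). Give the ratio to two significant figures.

log₁₀([out]/[in]) = E·z/(60.8) = 112.0 × 2 / 60.8 = 3.6842
[out]/[in] = 10^(3.6842) = 4833

4800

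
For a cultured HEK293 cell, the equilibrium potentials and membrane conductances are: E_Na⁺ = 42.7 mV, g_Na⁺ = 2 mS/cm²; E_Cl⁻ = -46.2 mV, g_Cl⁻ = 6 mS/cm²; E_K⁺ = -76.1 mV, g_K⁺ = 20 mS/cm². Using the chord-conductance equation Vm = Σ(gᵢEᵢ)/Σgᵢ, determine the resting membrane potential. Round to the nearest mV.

Σ gᵢEᵢ = 2·(42.7) + 6·(-46.2) + 20·(-76.1) = -1713.80
Σ gᵢ = 2 + 6 + 20 = 28
Vm = -1713.80 / 28 = -61.21 mV

-61 mV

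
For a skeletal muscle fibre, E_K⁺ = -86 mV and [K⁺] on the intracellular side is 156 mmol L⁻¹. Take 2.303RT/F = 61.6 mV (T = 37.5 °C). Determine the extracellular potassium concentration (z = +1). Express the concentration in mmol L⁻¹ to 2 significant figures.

Nernst: E = (61.6/1) · log₁₀([out]/[in]), so log₁₀([out]/[in]) = -86.0 × 1 / 61.6 = -1.3961.
[out]/[in] = 10^(-1.3961) = 0.04017.
[out] = 0.04017 × 156 = 6.266 mmol L⁻¹.

6.3 mmol L⁻¹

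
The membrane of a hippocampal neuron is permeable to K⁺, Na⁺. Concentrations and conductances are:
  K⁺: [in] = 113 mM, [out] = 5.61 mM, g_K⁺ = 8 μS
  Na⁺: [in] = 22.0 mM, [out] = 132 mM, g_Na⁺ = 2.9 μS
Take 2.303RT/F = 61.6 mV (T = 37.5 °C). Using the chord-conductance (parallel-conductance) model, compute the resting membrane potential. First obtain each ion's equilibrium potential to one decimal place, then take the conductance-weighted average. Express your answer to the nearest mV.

-46 mV

E_K⁺ = (61.6/1)·log₁₀(5.61/113) = -80.3 mV
E_Na⁺ = (61.6/1)·log₁₀(132/22.0) = 47.9 mV
Vm = (Σ gᵢEᵢ)/(Σ gᵢ) = (8·-80.3 + 2.9·47.9) / (8 + 2.9)
= -503.49 / 10.9 = -46.19 mV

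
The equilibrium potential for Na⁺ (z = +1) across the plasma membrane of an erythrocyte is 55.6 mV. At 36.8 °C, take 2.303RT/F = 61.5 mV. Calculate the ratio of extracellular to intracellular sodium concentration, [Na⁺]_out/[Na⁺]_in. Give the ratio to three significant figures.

8.02

log₁₀([out]/[in]) = E·z/(61.5) = 55.6 × 1 / 61.5 = 0.9041
[out]/[in] = 10^(0.9041) = 8.018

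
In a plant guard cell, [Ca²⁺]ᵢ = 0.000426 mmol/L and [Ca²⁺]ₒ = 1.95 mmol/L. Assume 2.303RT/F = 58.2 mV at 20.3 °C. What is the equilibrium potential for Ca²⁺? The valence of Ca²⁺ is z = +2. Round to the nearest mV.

E = (58.2/z) · log₁₀([Ca²⁺]_out/[Ca²⁺]_in) with z = +2.
= (58.2/2) · log₁₀(1.95/0.000426) = 29.10 · log₁₀(4577)
= 29.10 · (3.6606) = 106.52 mV

107 mV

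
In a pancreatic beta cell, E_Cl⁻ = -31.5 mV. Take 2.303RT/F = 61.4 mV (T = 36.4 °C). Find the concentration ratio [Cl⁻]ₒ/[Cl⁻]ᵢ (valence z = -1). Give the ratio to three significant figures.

3.26

log₁₀([out]/[in]) = E·z/(61.4) = -31.5 × -1 / 61.4 = 0.5130
[out]/[in] = 10^(0.5130) = 3.259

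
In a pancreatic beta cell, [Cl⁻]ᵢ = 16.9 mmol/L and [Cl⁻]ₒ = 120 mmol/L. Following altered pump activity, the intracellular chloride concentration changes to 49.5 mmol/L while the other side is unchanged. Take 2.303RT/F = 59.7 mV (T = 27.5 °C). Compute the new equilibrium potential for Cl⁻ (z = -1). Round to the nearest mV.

After the shift: [Cl⁻]_out = 120, [Cl⁻]_in = 49.5 mmol/L.
E_new = (59.7/-1)·log₁₀(120/49.5) = -59.70 · (0.3846) = -22.96 mV

-23 mV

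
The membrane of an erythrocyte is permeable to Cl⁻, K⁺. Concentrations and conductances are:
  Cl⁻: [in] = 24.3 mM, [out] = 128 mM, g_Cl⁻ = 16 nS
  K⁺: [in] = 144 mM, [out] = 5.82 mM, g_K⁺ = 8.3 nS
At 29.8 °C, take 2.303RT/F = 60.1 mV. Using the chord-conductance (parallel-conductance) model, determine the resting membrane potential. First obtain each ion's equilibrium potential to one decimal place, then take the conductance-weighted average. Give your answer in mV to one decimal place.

-57.2 mV

E_Cl⁻ = (60.1/-1)·log₁₀(128/24.3) = -43.4 mV
E_K⁺ = (60.1/1)·log₁₀(5.82/144) = -83.7 mV
Vm = (Σ gᵢEᵢ)/(Σ gᵢ) = (16·-43.4 + 8.3·-83.7) / (16 + 8.3)
= -1389.11 / 24.3 = -57.17 mV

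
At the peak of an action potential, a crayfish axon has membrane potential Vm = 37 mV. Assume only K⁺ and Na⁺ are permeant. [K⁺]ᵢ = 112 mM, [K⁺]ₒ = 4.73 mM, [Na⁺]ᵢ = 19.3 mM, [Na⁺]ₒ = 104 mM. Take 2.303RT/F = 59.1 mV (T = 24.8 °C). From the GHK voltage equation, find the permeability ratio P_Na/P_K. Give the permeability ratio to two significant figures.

21

Let α = P_Na/P_K. GHK: Vm = 59.1·log₁₀[(Kₒ + α·Naₒ)/(Kᵢ + α·Naᵢ)].
10^(Vm/59.1) = 10^(37.0/59.1) = 4.2272
So 4.2272·(Kᵢ + α·Naᵢ) = Kₒ + α·Naₒ → α = (4.2272·112.0 − 4.73) / (104.0 − 4.2272·19.3)
α = (473.5 − 4.73) / (104.0 − 81.59) = 468.7/22.41 = 20.91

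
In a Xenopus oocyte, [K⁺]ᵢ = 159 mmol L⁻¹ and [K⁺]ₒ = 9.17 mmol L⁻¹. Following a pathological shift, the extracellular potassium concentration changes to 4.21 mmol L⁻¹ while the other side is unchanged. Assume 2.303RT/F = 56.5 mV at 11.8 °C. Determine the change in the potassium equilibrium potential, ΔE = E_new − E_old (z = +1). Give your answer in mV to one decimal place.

-19.1 mV

E_old = (56.5/1)·log₁₀(9.17/159) = -70.01 mV
E_new = (56.5/1)·log₁₀(4.21/159) = -89.11 mV
ΔE = -89.11 − (-70.01) = -19.10 mV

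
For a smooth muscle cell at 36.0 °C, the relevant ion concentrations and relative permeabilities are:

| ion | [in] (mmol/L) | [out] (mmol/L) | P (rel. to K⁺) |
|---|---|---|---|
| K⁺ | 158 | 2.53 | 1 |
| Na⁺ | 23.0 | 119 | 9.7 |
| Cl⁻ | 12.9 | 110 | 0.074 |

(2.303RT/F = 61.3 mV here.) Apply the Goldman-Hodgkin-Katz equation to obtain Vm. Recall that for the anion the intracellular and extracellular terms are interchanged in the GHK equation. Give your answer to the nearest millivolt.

29 mV

Vm = 61.3 · log₁₀[(Σ P·[cation]ₒ + Σ P·[anion]ᵢ) / (Σ P·[cation]ᵢ + Σ P·[anion]ₒ)]
Numerator = 1×2.53 + 9.7×119 + 0.074×12.9 = 1158
Denominator = 1×158 + 9.7×23.0 + 0.074×110 = 389.2
Vm = 61.3 · log₁₀(2.9745) = 61.3 × (0.4734) = 29.02 mV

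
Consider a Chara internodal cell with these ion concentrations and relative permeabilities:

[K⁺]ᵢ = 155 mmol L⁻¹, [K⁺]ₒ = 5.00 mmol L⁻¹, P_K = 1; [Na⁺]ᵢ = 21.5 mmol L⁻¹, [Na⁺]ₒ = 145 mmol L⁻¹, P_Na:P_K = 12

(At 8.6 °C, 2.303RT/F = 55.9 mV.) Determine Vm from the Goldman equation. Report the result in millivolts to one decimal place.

Vm = 55.9 · log₁₀[(Σ P·[cation]ₒ + Σ P·[anion]ᵢ) / (Σ P·[cation]ᵢ + Σ P·[anion]ₒ)]
Numerator = 1×5.00 + 12×145 = 1745
Denominator = 1×155 + 12×21.5 = 413
Vm = 55.9 · log₁₀(4.2252) = 55.9 × (0.6258) = 34.98 mV

35.0 mV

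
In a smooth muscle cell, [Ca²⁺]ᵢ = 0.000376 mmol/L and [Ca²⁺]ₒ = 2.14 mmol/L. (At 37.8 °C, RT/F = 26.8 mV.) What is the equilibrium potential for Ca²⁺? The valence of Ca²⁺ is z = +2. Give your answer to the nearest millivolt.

E = (26.8/z) · ln([Ca²⁺]_out/[Ca²⁺]_in) with z = +2.
= (26.8/2) · ln(2.14/0.000376) = 13.40 · ln(5691)
= 13.40 · (8.6467) = 115.87 mV

116 mV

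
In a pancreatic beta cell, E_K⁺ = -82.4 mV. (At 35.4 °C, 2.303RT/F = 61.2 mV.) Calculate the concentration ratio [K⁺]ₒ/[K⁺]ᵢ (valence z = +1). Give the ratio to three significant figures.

log₁₀([out]/[in]) = E·z/(61.2) = -82.4 × 1 / 61.2 = -1.3464
[out]/[in] = 10^(-1.3464) = 0.04504

0.0450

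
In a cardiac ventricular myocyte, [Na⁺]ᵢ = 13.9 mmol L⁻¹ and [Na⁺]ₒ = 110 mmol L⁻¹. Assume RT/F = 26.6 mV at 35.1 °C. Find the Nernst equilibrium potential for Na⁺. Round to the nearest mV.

55 mV

E = (26.6/z) · ln([Na⁺]_out/[Na⁺]_in) with z = +1.
= (26.6/1) · ln(110/13.9) = 26.60 · ln(7.914)
= 26.60 · (2.0686) = 55.02 mV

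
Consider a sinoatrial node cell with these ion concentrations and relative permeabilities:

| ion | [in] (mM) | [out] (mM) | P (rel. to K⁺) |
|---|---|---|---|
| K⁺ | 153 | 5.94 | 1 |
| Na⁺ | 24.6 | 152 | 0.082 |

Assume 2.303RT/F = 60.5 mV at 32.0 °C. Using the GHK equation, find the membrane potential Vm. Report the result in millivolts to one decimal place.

Vm = 60.5 · log₁₀[(Σ P·[cation]ₒ + Σ P·[anion]ᵢ) / (Σ P·[cation]ᵢ + Σ P·[anion]ₒ)]
Numerator = 1×5.94 + 0.082×152 = 18.4
Denominator = 1×153 + 0.082×24.6 = 155
Vm = 60.5 · log₁₀(0.11872) = 60.5 × (-0.9255) = -55.99 mV

-56.0 mV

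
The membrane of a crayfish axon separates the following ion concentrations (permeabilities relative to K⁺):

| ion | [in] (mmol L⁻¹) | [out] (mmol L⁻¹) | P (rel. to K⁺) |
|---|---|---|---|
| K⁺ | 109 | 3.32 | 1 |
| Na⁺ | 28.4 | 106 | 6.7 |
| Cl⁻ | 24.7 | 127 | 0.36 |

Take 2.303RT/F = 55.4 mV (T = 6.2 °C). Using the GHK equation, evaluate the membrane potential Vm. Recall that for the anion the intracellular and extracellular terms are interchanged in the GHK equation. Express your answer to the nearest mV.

18 mV

Vm = 55.4 · log₁₀[(Σ P·[cation]ₒ + Σ P·[anion]ᵢ) / (Σ P·[cation]ᵢ + Σ P·[anion]ₒ)]
Numerator = 1×3.32 + 6.7×106 + 0.36×24.7 = 722.4
Denominator = 1×109 + 6.7×28.4 + 0.36×127 = 345
Vm = 55.4 · log₁₀(2.0939) = 55.4 × (0.3210) = 17.78 mV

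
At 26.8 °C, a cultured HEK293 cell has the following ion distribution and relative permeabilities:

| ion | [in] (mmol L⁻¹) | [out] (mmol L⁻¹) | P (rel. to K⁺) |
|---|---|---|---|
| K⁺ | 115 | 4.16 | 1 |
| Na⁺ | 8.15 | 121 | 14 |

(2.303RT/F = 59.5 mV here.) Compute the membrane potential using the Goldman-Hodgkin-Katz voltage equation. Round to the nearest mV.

52 mV

Vm = 59.5 · log₁₀[(Σ P·[cation]ₒ + Σ P·[anion]ᵢ) / (Σ P·[cation]ᵢ + Σ P·[anion]ₒ)]
Numerator = 1×4.16 + 14×121 = 1698
Denominator = 1×115 + 14×8.15 = 229.1
Vm = 59.5 · log₁₀(7.4123) = 59.5 × (0.8700) = 51.76 mV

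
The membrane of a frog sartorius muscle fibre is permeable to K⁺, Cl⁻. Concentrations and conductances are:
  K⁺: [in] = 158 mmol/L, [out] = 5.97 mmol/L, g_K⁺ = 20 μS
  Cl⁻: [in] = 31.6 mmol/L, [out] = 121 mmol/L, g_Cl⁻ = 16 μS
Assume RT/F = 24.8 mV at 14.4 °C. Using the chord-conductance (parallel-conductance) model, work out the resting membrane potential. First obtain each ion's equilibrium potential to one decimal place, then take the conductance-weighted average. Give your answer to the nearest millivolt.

-60 mV

E_K⁺ = (24.8/1)·ln(5.97/158) = -81.2 mV
E_Cl⁻ = (24.8/-1)·ln(121/31.6) = -33.3 mV
Vm = (Σ gᵢEᵢ)/(Σ gᵢ) = (20·-81.2 + 16·-33.3) / (20 + 16)
= -2156.80 / 36 = -59.91 mV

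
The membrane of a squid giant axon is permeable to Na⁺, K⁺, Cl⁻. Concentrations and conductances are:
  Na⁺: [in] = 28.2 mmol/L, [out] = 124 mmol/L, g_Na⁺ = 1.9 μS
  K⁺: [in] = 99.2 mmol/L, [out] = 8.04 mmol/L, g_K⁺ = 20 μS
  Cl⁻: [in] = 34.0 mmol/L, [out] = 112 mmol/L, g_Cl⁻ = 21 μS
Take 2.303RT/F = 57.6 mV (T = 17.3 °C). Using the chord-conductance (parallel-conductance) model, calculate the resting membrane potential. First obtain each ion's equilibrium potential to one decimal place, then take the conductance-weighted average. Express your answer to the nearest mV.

-42 mV

E_Na⁺ = (57.6/1)·log₁₀(124/28.2) = 37.0 mV
E_K⁺ = (57.6/1)·log₁₀(8.04/99.2) = -62.9 mV
E_Cl⁻ = (57.6/-1)·log₁₀(112/34.0) = -29.8 mV
Vm = (Σ gᵢEᵢ)/(Σ gᵢ) = (1.9·37.0 + 20·-62.9 + 21·-29.8) / (1.9 + 20 + 21)
= -1813.50 / 42.9 = -42.27 mV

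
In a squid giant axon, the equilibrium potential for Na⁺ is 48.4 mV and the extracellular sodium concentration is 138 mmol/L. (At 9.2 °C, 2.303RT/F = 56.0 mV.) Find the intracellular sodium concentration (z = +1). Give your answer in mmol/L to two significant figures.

19 mmol/L

Nernst: E = (56.0/1) · log₁₀([out]/[in]), so log₁₀([out]/[in]) = 48.4 × 1 / 56.0 = 0.8643.
[out]/[in] = 10^(0.8643) = 7.316.
[in] = 138 / 7.316 = 18.86 mmol/L.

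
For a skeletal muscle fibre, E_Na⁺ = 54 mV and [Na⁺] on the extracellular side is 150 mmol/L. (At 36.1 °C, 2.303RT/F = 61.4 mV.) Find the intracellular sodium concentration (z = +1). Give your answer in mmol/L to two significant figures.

Nernst: E = (61.4/1) · log₁₀([out]/[in]), so log₁₀([out]/[in]) = 54.0 × 1 / 61.4 = 0.8795.
[out]/[in] = 10^(0.8795) = 7.577.
[in] = 150 / 7.577 = 19.8 mmol/L.

20 mmol/L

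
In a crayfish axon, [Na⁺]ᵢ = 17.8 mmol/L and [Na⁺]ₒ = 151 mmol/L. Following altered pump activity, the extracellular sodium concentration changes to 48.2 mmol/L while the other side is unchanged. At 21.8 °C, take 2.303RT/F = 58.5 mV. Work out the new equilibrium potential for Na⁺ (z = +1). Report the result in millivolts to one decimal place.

25.3 mV

After the shift: [Na⁺]_out = 48.2, [Na⁺]_in = 17.8 mmol/L.
E_new = (58.5/1)·log₁₀(48.2/17.8) = 58.50 · (0.4326) = 25.31 mV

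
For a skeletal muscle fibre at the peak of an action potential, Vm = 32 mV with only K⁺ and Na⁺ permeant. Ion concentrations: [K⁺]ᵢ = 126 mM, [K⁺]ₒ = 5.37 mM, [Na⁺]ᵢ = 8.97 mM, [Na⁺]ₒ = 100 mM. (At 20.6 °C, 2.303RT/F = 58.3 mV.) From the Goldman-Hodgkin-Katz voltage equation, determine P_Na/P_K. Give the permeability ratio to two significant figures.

6.5

Let α = P_Na/P_K. GHK: Vm = 58.3·log₁₀[(Kₒ + α·Naₒ)/(Kᵢ + α·Naᵢ)].
10^(Vm/58.3) = 10^(32.0/58.3) = 3.539
So 3.539·(Kᵢ + α·Naᵢ) = Kₒ + α·Naₒ → α = (3.539·126.0 − 5.37) / (100.0 − 3.539·8.97)
α = (445.9 − 5.37) / (100.0 − 31.75) = 440.5/68.25 = 6.454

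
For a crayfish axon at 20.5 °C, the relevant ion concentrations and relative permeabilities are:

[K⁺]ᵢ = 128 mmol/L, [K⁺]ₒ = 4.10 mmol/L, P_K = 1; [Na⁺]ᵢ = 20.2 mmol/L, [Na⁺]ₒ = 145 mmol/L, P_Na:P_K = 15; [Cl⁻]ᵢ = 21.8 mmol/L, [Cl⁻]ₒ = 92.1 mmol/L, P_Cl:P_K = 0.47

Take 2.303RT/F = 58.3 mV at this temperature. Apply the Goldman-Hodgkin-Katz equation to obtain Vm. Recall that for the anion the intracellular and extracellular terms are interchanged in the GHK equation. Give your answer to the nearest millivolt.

39 mV

Vm = 58.3 · log₁₀[(Σ P·[cation]ₒ + Σ P·[anion]ᵢ) / (Σ P·[cation]ᵢ + Σ P·[anion]ₒ)]
Numerator = 1×4.10 + 15×145 + 0.47×21.8 = 2189
Denominator = 1×128 + 15×20.2 + 0.47×92.1 = 474.3
Vm = 58.3 · log₁₀(4.6161) = 58.3 × (0.6643) = 38.73 mV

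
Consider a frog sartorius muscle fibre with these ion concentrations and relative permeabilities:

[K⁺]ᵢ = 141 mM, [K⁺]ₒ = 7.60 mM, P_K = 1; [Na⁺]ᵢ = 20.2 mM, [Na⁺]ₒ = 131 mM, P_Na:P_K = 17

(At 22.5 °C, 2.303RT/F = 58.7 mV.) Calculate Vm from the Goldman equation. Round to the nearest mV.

Vm = 58.7 · log₁₀[(Σ P·[cation]ₒ + Σ P·[anion]ᵢ) / (Σ P·[cation]ᵢ + Σ P·[anion]ₒ)]
Numerator = 1×7.60 + 17×131 = 2235
Denominator = 1×141 + 17×20.2 = 484.4
Vm = 58.7 · log₁₀(4.6131) = 58.7 × (0.6640) = 38.98 mV

39 mV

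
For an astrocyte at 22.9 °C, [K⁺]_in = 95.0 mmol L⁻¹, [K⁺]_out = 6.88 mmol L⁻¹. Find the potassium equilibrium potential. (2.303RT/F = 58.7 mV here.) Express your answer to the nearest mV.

-67 mV

E = (58.7/z) · log₁₀([K⁺]_out/[K⁺]_in) with z = +1.
= (58.7/1) · log₁₀(6.88/95.0) = 58.70 · log₁₀(0.07242)
= 58.70 · (-1.1401) = -66.93 mV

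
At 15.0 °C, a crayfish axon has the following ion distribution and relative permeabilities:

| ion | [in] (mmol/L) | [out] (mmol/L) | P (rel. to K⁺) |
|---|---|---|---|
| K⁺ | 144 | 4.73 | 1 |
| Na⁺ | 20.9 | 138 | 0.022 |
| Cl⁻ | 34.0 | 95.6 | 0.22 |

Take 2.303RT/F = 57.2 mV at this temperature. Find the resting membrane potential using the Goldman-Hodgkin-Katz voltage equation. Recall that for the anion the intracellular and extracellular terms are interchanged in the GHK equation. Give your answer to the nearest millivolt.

-59 mV

Vm = 57.2 · log₁₀[(Σ P·[cation]ₒ + Σ P·[anion]ᵢ) / (Σ P·[cation]ᵢ + Σ P·[anion]ₒ)]
Numerator = 1×4.73 + 0.022×138 + 0.22×34.0 = 15.25
Denominator = 1×144 + 0.022×20.9 + 0.22×95.6 = 165.5
Vm = 57.2 · log₁₀(0.092125) = 57.2 × (-1.0356) = -59.24 mV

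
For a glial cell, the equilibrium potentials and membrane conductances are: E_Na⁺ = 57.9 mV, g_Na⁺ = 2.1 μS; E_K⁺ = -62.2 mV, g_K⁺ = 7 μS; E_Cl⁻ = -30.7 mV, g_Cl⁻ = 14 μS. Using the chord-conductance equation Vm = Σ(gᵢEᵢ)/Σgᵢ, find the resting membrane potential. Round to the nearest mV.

-32 mV

Σ gᵢEᵢ = 2.1·(57.9) + 7·(-62.2) + 14·(-30.7) = -743.61
Σ gᵢ = 2.1 + 7 + 14 = 23.1
Vm = -743.61 / 23.1 = -32.19 mV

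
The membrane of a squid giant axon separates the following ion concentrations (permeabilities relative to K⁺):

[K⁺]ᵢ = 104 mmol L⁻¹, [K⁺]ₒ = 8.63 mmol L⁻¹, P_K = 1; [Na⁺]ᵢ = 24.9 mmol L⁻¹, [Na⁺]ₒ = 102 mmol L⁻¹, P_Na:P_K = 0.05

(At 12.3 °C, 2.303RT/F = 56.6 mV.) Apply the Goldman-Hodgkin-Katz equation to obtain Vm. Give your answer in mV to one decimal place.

-50.1 mV

Vm = 56.6 · log₁₀[(Σ P·[cation]ₒ + Σ P·[anion]ᵢ) / (Σ P·[cation]ᵢ + Σ P·[anion]ₒ)]
Numerator = 1×8.63 + 0.05×102 = 13.73
Denominator = 1×104 + 0.05×24.9 = 105.2
Vm = 56.6 · log₁₀(0.13046) = 56.6 × (-0.8845) = -50.06 mV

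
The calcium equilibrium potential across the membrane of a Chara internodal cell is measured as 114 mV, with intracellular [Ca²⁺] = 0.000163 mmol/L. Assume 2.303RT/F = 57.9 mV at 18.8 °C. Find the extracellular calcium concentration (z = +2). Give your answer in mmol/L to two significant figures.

Nernst: E = (57.9/2) · log₁₀([out]/[in]), so log₁₀([out]/[in]) = 114.0 × 2 / 57.9 = 3.9378.
[out]/[in] = 10^(3.9378) = 8666.
[out] = 8666 × 0.000163 = 1.413 mmol/L.

1.4 mmol/L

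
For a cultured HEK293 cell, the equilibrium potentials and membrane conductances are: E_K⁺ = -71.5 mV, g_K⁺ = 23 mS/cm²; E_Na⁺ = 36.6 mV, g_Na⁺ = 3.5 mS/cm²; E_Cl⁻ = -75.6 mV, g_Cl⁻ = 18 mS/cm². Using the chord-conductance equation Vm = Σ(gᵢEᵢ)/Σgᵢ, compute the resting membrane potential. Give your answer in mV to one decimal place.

Σ gᵢEᵢ = 23·(-71.5) + 3.5·(36.6) + 18·(-75.6) = -2877.20
Σ gᵢ = 23 + 3.5 + 18 = 44.5
Vm = -2877.20 / 44.5 = -64.66 mV

-64.7 mV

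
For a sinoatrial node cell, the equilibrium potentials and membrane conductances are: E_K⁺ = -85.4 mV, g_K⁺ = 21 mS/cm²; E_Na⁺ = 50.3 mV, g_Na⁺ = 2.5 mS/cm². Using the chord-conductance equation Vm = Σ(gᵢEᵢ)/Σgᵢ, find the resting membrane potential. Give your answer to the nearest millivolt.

Σ gᵢEᵢ = 21·(-85.4) + 2.5·(50.3) = -1667.65
Σ gᵢ = 21 + 2.5 = 23.5
Vm = -1667.65 / 23.5 = -70.96 mV

-71 mV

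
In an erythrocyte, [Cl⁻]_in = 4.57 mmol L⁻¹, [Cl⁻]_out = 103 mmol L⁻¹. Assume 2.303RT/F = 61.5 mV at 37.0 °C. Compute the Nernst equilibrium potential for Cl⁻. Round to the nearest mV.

E = (61.5/z) · log₁₀([Cl⁻]_out/[Cl⁻]_in) with z = -1.
For an anion, dividing by z = -1 reverses the sign.
= (61.5/-1) · log₁₀(103/4.57) = -61.50 · log₁₀(22.54)
= -61.50 · (1.3529) = -83.20 mV

-83 mV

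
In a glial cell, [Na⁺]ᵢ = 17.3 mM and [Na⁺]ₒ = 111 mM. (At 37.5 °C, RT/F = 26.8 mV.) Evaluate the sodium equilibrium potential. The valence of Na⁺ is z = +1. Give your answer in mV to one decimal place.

49.8 mV

E = (26.8/z) · ln([Na⁺]_out/[Na⁺]_in) with z = +1.
= (26.8/1) · ln(111/17.3) = 26.80 · ln(6.416)
= 26.80 · (1.8588) = 49.82 mV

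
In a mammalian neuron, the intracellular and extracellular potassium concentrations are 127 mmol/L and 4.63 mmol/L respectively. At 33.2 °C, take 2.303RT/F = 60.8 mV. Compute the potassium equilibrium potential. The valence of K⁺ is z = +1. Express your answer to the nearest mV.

E = (60.8/z) · log₁₀([K⁺]_out/[K⁺]_in) with z = +1.
= (60.8/1) · log₁₀(4.63/127) = 60.80 · log₁₀(0.03646)
= 60.80 · (-1.4382) = -87.44 mV

-87 mV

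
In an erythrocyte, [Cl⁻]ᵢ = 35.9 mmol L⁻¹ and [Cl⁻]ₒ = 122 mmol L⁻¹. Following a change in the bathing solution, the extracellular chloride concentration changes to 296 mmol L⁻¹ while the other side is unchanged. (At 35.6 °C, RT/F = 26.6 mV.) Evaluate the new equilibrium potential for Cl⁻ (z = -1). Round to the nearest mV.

-56 mV

After the shift: [Cl⁻]_out = 296, [Cl⁻]_in = 35.9 mmol L⁻¹.
E_new = (26.6/-1)·ln(296/35.9) = -26.60 · (2.1096) = -56.12 mV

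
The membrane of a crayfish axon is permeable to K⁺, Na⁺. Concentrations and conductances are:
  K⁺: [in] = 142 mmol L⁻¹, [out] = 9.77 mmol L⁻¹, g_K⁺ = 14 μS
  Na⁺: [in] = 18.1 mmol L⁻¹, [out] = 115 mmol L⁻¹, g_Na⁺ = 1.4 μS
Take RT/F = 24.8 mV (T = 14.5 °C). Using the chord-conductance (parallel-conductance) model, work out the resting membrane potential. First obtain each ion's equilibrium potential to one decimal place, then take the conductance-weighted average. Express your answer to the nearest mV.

-56 mV

E_K⁺ = (24.8/1)·ln(9.77/142) = -66.4 mV
E_Na⁺ = (24.8/1)·ln(115/18.1) = 45.9 mV
Vm = (Σ gᵢEᵢ)/(Σ gᵢ) = (14·-66.4 + 1.4·45.9) / (14 + 1.4)
= -865.34 / 15.4 = -56.19 mV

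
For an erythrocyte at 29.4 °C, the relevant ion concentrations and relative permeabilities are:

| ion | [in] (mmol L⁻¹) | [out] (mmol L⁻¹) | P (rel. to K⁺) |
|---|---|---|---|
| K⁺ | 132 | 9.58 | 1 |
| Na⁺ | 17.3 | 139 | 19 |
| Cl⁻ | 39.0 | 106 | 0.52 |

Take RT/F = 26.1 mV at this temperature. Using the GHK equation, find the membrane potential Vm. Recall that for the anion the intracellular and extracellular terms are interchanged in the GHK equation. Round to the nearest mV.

Vm = 26.1 · ln[(Σ P·[cation]ₒ + Σ P·[anion]ᵢ) / (Σ P·[cation]ᵢ + Σ P·[anion]ₒ)]
Numerator = 1×9.58 + 19×139 + 0.52×39.0 = 2671
Denominator = 1×132 + 19×17.3 + 0.52×106 = 515.8
Vm = 26.1 · ln(5.1779) = 26.1 × (1.6444) = 42.92 mV

43 mV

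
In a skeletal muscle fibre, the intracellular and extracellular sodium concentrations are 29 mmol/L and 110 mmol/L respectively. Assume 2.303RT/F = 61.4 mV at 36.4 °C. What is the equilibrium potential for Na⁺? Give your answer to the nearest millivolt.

E = (61.4/z) · log₁₀([Na⁺]_out/[Na⁺]_in) with z = +1.
= (61.4/1) · log₁₀(110/29) = 61.40 · log₁₀(3.793)
= 61.40 · (0.5790) = 35.55 mV

36 mV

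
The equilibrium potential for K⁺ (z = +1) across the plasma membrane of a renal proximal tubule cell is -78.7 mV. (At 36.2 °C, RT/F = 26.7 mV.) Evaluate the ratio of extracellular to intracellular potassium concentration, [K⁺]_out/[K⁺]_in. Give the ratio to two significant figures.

0.052

ln([out]/[in]) = E·z/(26.7) = -78.7 × 1 / 26.7 = -2.9476
[out]/[in] = e^(-2.9476) = 0.05247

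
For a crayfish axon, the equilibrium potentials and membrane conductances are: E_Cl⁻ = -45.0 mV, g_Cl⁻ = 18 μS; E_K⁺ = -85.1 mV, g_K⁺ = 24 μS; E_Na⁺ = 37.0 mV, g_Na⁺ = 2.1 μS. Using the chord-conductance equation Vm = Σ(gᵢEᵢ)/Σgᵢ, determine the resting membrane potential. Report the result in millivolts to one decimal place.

Σ gᵢEᵢ = 18·(-45.0) + 24·(-85.1) + 2.1·(37.0) = -2774.70
Σ gᵢ = 18 + 24 + 2.1 = 44.1
Vm = -2774.70 / 44.1 = -62.92 mV

-62.9 mV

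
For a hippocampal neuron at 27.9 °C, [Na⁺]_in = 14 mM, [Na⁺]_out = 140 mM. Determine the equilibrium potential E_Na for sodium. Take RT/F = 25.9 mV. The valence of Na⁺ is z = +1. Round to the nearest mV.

E = (25.9/z) · ln([Na⁺]_out/[Na⁺]_in) with z = +1.
= (25.9/1) · ln(140/14) = 25.90 · ln(10)
= 25.90 · (2.3026) = 59.64 mV

60 mV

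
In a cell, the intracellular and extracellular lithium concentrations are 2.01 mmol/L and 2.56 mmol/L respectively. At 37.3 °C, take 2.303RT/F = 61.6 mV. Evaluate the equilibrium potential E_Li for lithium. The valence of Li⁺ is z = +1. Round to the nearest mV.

E = (61.6/z) · log₁₀([Li⁺]_out/[Li⁺]_in) with z = +1.
= (61.6/1) · log₁₀(2.56/2.01) = 61.60 · log₁₀(1.274)
= 61.60 · (0.1050) = 6.47 mV

6 mV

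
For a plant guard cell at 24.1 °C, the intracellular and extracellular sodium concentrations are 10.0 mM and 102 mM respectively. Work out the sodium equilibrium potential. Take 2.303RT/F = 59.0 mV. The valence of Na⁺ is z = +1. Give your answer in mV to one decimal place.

E = (59.0/z) · log₁₀([Na⁺]_out/[Na⁺]_in) with z = +1.
= (59.0/1) · log₁₀(102/10.0) = 59.00 · log₁₀(10.2)
= 59.00 · (1.0086) = 59.51 mV

59.5 mV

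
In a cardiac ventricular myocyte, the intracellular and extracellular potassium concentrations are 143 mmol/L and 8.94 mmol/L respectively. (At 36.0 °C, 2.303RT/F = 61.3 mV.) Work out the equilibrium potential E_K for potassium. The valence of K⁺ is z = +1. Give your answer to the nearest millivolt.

-74 mV

E = (61.3/z) · log₁₀([K⁺]_out/[K⁺]_in) with z = +1.
= (61.3/1) · log₁₀(8.94/143) = 61.30 · log₁₀(0.06252)
= 61.30 · (-1.2040) = -73.81 mV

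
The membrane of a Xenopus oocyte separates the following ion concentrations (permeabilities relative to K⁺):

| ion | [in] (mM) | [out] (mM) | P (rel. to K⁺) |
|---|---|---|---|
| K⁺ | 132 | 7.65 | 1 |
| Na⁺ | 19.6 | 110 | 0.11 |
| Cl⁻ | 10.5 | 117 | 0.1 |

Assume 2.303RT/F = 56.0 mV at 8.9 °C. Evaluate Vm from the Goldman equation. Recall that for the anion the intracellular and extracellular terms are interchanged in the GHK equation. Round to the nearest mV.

-47 mV

Vm = 56.0 · log₁₀[(Σ P·[cation]ₒ + Σ P·[anion]ᵢ) / (Σ P·[cation]ᵢ + Σ P·[anion]ₒ)]
Numerator = 1×7.65 + 0.11×110 + 0.1×10.5 = 20.8
Denominator = 1×132 + 0.11×19.6 + 0.1×117 = 145.9
Vm = 56.0 · log₁₀(0.14261) = 56.0 × (-0.8459) = -47.37 mV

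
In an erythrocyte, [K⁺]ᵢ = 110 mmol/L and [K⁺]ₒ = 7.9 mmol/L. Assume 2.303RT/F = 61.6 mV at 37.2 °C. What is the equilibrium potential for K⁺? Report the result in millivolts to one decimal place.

E = (61.6/z) · log₁₀([K⁺]_out/[K⁺]_in) with z = +1.
= (61.6/1) · log₁₀(7.9/110) = 61.60 · log₁₀(0.07182)
= 61.60 · (-1.1438) = -70.46 mV

-70.5 mV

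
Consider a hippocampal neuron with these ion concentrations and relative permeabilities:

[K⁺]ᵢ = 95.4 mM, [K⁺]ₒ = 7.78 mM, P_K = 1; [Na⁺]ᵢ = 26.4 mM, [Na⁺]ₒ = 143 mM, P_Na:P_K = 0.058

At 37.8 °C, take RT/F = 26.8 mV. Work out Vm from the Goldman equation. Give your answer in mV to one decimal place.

Vm = 26.8 · ln[(Σ P·[cation]ₒ + Σ P·[anion]ᵢ) / (Σ P·[cation]ᵢ + Σ P·[anion]ₒ)]
Numerator = 1×7.78 + 0.058×143 = 16.07
Denominator = 1×95.4 + 0.058×26.4 = 96.93
Vm = 26.8 · ln(0.16583) = 26.8 × (-1.7968) = -48.15 mV

-48.2 mV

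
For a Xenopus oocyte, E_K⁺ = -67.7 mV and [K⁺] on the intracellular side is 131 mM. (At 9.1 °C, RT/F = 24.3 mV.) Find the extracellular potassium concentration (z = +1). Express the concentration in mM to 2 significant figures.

8.1 mM

Nernst: E = (24.3/1) · ln([out]/[in]), so ln([out]/[in]) = -67.7 × 1 / 24.3 = -2.7860.
[out]/[in] = e^(-2.7860) = 0.06167.
[out] = 0.06167 × 131 = 8.078 mM.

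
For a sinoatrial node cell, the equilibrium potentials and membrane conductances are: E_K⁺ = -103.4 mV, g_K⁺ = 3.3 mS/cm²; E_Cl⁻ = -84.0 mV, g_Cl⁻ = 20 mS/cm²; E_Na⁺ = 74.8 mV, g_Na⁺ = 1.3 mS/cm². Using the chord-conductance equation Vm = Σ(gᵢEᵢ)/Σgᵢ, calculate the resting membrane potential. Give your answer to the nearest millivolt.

Σ gᵢEᵢ = 3.3·(-103.4) + 20·(-84.0) + 1.3·(74.8) = -1923.98
Σ gᵢ = 3.3 + 20 + 1.3 = 24.6
Vm = -1923.98 / 24.6 = -78.21 mV

-78 mV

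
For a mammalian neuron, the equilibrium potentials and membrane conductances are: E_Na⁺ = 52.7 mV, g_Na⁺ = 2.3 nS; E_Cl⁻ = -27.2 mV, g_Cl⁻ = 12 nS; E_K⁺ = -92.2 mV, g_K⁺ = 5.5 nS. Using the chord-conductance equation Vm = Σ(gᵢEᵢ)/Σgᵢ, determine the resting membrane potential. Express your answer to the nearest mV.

-36 mV

Σ gᵢEᵢ = 2.3·(52.7) + 12·(-27.2) + 5.5·(-92.2) = -712.29
Σ gᵢ = 2.3 + 12 + 5.5 = 19.8
Vm = -712.29 / 19.8 = -35.97 mV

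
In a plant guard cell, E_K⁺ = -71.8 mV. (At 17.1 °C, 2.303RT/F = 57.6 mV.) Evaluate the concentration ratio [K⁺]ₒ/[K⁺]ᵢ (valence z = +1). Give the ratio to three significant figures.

0.0567

log₁₀([out]/[in]) = E·z/(57.6) = -71.8 × 1 / 57.6 = -1.2465
[out]/[in] = 10^(-1.2465) = 0.05669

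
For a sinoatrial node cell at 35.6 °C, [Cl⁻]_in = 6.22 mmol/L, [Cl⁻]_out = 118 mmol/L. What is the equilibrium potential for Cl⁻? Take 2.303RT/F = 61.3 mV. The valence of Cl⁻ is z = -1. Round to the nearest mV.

-78 mV

E = (61.3/z) · log₁₀([Cl⁻]_out/[Cl⁻]_in) with z = -1.
For an anion, dividing by z = -1 reverses the sign.
= (61.3/-1) · log₁₀(118/6.22) = -61.30 · log₁₀(18.97)
= -61.30 · (1.2781) = -78.35 mV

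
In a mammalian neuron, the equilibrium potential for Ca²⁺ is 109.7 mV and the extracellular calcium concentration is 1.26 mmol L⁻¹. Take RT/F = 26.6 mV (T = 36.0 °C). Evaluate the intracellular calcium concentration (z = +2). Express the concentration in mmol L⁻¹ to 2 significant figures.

Nernst: E = (26.6/2) · ln([out]/[in]), so ln([out]/[in]) = 109.7 × 2 / 26.6 = 8.2481.
[out]/[in] = e^(8.2481) = 3820.
[in] = 1.26 / 3820 = 0.0003298 mmol L⁻¹.

0.00033 mmol L⁻¹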